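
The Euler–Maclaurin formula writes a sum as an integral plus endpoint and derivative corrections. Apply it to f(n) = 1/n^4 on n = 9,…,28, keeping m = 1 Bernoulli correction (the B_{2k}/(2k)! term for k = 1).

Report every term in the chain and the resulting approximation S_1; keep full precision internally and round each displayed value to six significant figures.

Integral: ∫_9^28 1/x^4 dx = 0.000442063.
½[f(9) + f(28)] = ½[0.000152416 + 1.62693e-06] = 7.70214e-05.
So far: 0.000519084.
Order-1 term: 1/12 · (-2.32418e-07 − (-6.77404e-05)) = 5.62566e-06.

S_1 ≈ 0.000524710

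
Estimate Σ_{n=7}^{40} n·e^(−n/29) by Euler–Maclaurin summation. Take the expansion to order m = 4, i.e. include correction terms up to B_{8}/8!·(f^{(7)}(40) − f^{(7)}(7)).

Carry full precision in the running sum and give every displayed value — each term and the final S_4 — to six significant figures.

∫_7^40 x·e^(−x/29) dx evaluates to 316.352.
Endpoint term: (f(7) + f(40))/2 = (5.49881 + 10.0701)/2 = 7.78444.
Integral + boundary = 324.136.
Correction k=1: B_{2}/2! · (f^{(1)}(40) − f^{(1)}(7)) = 1/12 · (-0.0954922 − 0.595930) = -0.0576185.
Partial sum through k=1: 324.078.
Correction k=2: B_{4}/4! · (f^{(3)}(40) − f^{(3)}(7)) = −1/720 · (0.000485151 − 0.00257671) = 2.90495e-06.
Partial sum through k=2: 324.078.
Correction k=3: B_{6}/6! · (f^{(5)}(40) − f^{(5)}(7)) = 1/30240 · (1.28876e-06 − 5.28518e-06) = -1.32157e-10.
Partial sum through k=3: 324.078.
Correction k=4: B_{8}/8! · (f^{(7)}(40) − f^{(7)}(7)) = −1/1209600 · (2.37889e-09 − 8.92566e-09) = 5.41234e-15.

S_4 ≈ 324.078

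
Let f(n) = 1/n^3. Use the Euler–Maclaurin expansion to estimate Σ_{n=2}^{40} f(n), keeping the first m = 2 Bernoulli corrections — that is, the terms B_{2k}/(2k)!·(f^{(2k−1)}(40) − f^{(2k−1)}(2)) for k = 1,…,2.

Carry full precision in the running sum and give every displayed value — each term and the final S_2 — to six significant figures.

The integral term ∫_2^40 1/x^3 dx = 0.124688.
Boundary: ½(f(2) + f(40)) = ½(0.125000 + 1.56250e-05) = 0.0625078.
So far: 0.187195.
k=1: B_{2}/(2)! × [f^{(1)}(40) − f^{(1)}(2)] = 1/12 × (-1.17187e-06 − (-0.187500)) = 0.0156249.
Running total after k=1: 0.202820.
k=2: B_{4}/(4)! × [f^{(3)}(40) − f^{(3)}(2)] = −1/720 × (-1.46484e-08 − (-0.937500)) = -0.00130208.

S_2 ≈ 0.201518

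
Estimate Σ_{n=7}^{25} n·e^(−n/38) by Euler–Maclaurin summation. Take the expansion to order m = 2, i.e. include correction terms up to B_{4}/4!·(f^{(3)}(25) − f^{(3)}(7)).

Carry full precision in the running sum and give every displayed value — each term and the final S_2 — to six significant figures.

The integral term ∫_7^25 x·e^(−x/38) dx = 182.361.
Boundary: ½(f(7) + f(25)) = ½(5.82232 + 12.9485) = 9.38542.
Integral + boundary = 191.746.
Correction k=1: B_{2}/2! · (f^{(1)}(25) − f^{(1)}(7)) = 1/12 · (0.177190 − 0.678542) = -0.0417793.
After k=1: 191.705.
Correction k=2: B_{4}/4! · (f^{(3)}(25) − f^{(3)}(7)) = −1/720 · (0.000840077 − 0.00162193) = 1.08590e-06.

S_2 ≈ 191.705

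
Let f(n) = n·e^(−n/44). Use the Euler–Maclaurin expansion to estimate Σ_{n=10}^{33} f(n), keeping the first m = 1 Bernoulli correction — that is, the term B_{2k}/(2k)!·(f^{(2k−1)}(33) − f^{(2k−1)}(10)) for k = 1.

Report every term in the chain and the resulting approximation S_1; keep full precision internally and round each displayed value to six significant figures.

S_1 ≈ 304.326

Integral: ∫_10^33 x·e^(−x/44) dx = 292.590.
Endpoint term: (f(10) + f(33))/2 = (7.96703 + 15.5881)/2 = 11.7776.
Running total after boundary: 304.367.
k=1: B_{2}/(2)! × [f^{(1)}(33) − f^{(1)}(10)] = 1/12 × (0.118092 − 0.615634) = -0.0414619.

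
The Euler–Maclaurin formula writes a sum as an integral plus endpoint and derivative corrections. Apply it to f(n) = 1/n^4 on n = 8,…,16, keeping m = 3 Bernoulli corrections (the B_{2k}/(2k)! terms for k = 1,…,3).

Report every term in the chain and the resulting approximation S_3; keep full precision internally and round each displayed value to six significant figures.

S_3 ≈ 0.000709139

Integral: ∫_8^16 1/x^4 dx = 0.000569661.
Boundary: ½(f(8) + f(16)) = ½(0.000244141 + 1.52588e-05) = 0.000129700.
Running total after boundary: 0.000699361.
k=1: B_{2}/(2)! × [f^{(1)}(16) − f^{(1)}(8)] = 1/12 × (-3.81470e-06 − (-0.000122070)) = 9.85463e-06.
After k=1: 0.000709216.
k=2: B_{4}/(4)! × [f^{(3)}(16) − f^{(3)}(8)] = −1/720 × (-4.47035e-07 − (-5.72205e-05)) = -7.88520e-08.
After k=2: 0.000709137.
k=3: B_{6}/(6)! × [f^{(5)}(16) − f^{(5)}(8)] = 1/30240 × (-9.77889e-08 − (-5.00679e-05)) = 1.65245e-09.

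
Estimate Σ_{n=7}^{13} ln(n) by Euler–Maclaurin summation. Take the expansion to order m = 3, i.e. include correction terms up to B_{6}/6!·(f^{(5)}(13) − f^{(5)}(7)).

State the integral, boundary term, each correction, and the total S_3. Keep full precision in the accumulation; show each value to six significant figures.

The integral term ∫_7^13 ln(x) dx = 13.7230.
½[f(7) + f(13)] = ½[1.94591 + 2.56495] = 2.25543.
Integral + boundary = 15.9784.
Order-1 term: 1/12 · (0.0769231 − 0.142857) = -0.00549451.
After k=1: 15.9729.
Order-2 term: −1/720 · (0.000910332 − 0.00583090) = 6.83413e-06.
After k=2: 15.9729.
Order-3 term: 1/30240 · (6.46390e-05 − 0.00142798) = -4.50839e-08.

S_3 ≈ 15.9729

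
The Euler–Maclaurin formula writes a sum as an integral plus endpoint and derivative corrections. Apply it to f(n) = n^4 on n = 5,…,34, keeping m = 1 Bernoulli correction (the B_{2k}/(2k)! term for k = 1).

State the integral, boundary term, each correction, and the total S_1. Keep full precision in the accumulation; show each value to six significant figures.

Integral: ∫_5^34 x^4 dx = 9.08646e+06.
Boundary: ½(f(5) + f(34)) = ½(625.000 + 1.33634e+06) = 668480.
Integral + boundary = 9.75494e+06.
Correction k=1: B_{2}/2! · (f^{(1)}(34) − f^{(1)}(5)) = 1/12 · (157216 − 500.000) = 13059.7.

S_1 ≈ 9.76800e+06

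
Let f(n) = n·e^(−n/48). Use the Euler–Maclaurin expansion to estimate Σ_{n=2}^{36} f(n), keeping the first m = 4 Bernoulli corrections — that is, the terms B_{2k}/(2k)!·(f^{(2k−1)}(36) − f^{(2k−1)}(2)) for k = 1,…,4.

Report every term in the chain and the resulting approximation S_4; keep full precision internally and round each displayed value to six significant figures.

S_4 ≈ 406.868

The integral term ∫_2^36 x·e^(−x/48) dx = 397.473.
Endpoint term: (f(2) + f(36))/2 = (1.91838 + 17.0052)/2 = 9.46179.
Integral + boundary = 406.935.
Correction k=1: B_{2}/2! · (f^{(1)}(36) − f^{(1)}(2)) = 1/12 · (0.118092 − 0.919223) = -0.0667610.
After k=1: 406.868.
Correction k=2: B_{4}/4! · (f^{(3)}(36) − f^{(3)}(2)) = −1/720 · (0.000461295 − 0.00123160) = 1.06986e-06.
After k=2: 406.868.
Correction k=3: B_{6}/6! · (f^{(5)}(36) − f^{(5)}(2)) = 1/30240 · (3.78184e-07 − 8.95932e-07) = -1.71213e-11.
After k=3: 406.868.
Correction k=4: B_{8}/8! · (f^{(7)}(36) − f^{(7)}(2)) = −1/1209600 · (2.41386e-10 − 5.45710e-10) = 2.51591e-16.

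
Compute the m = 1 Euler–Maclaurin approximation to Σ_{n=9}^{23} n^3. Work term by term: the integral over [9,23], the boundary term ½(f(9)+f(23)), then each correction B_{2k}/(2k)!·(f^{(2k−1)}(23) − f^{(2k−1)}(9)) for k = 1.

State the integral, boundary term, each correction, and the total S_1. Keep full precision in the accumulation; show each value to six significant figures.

The integral term ∫_9^23 x^3 dx = 68320.0.
Endpoint term: (f(9) + f(23))/2 = (729.000 + 12167.0)/2 = 6448.00.
Running total after boundary: 74768.0.
Order-1 term: 1/12 · (1587.00 − 243.000) = 112.000.

S_1 ≈ 74880.0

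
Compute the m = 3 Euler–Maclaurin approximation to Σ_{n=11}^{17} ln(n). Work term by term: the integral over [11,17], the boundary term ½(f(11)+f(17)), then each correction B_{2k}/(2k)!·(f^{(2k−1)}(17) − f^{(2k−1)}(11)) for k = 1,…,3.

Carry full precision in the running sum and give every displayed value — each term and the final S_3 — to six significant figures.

S_3 ≈ 18.4007

The integral term ∫_11^17 ln(x) dx = 15.7878.
½[f(11) + f(17)] = ½[2.39790 + 2.83321] = 2.61555.
Running total after boundary: 18.4033.
Correction k=1: B_{2}/2! · (f^{(1)}(17) − f^{(1)}(11)) = 1/12 · (0.0588235 − 0.0909091) = -0.00267380.
After k=1: 18.4007.
Correction k=2: B_{4}/4! · (f^{(3)}(17) − f^{(3)}(11)) = −1/720 · (0.000407083 − 0.00150263) = 1.52159e-06.
After k=2: 18.4007.
Correction k=3: B_{6}/6! · (f^{(5)}(17) − f^{(5)}(11)) = 1/30240 · (1.69031e-05 − 0.000149021) = -4.36898e-09.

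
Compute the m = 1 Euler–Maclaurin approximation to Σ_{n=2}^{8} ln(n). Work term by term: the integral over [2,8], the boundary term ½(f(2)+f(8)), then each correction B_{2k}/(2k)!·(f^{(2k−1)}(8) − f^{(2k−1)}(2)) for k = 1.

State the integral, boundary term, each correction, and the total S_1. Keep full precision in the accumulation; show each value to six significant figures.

Integral: ∫_2^8 ln(x) dx = 9.24924.
Boundary: ½(f(2) + f(8)) = ½(0.693147 + 2.07944) = 1.38629.
Integral + boundary = 10.6355.
k=1: B_{2}/(2)! × [f^{(1)}(8) − f^{(1)}(2)] = 1/12 × (0.125000 − 0.500000) = -0.0312500.

S_1 ≈ 10.6043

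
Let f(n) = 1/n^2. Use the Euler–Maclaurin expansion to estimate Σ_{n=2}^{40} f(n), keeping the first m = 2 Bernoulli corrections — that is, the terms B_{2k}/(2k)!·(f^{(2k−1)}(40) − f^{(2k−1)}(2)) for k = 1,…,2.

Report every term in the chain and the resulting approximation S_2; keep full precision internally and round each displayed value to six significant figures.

S_2 ≈ 0.620102

The integral term ∫_2^40 1/x^2 dx = 0.475000.
Endpoint term: (f(2) + f(40))/2 = (0.250000 + 0.000625000)/2 = 0.125312.
So far: 0.600313.
k=1: B_{2}/(2)! × [f^{(1)}(40) − f^{(1)}(2)] = 1/12 × (-3.12500e-05 − (-0.250000)) = 0.0208307.
Running total after k=1: 0.621143.
k=2: B_{4}/(4)! × [f^{(3)}(40) − f^{(3)}(2)] = −1/720 × (-2.34375e-07 − (-0.750000)) = -0.00104167.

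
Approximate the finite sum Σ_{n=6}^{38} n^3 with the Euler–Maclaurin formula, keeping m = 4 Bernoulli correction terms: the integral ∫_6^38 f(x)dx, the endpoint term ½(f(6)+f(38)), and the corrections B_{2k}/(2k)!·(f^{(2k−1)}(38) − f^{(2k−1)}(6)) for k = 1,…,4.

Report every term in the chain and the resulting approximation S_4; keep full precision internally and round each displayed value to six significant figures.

The integral term ∫_6^38 x^3 dx = 520960.
½[f(6) + f(38)] = ½[216.000 + 54872.0] = 27544.0.
Integral + boundary = 548504.
Order-1 term: 1/12 · (4332.00 − 108.000) = 352.000.
After k=1: 548856.
Order-2 term: −1/720 · (6.00000 − 6.00000) = 0.00000.
After k=2: 548856.
Order-3 term: 1/30240 · (0.00000 − 0.00000) = 0.00000.
After k=3: 548856.
Order-4 term: −1/1209600 · (0.00000 − 0.00000) = 0.00000.

S_4 ≈ 548856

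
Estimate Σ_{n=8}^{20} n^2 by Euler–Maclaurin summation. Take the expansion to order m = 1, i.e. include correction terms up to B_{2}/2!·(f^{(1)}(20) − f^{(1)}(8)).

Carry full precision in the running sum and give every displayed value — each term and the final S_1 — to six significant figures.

Integral: ∫_8^20 x^2 dx = 2496.00.
Boundary: ½(f(8) + f(20)) = ½(64.0000 + 400.000) = 232.000.
So far: 2728.00.
Correction k=1: B_{2}/2! · (f^{(1)}(20) − f^{(1)}(8)) = 1/12 · (40.0000 − 16.0000) = 2.00000.

S_1 ≈ 2730.00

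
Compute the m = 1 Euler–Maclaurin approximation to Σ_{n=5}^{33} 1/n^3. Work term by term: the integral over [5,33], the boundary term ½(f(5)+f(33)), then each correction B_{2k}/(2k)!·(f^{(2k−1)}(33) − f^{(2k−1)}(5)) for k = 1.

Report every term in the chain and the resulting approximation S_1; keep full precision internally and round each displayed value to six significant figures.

S_1 ≈ 0.0239546

Integral: ∫_5^33 1/x^3 dx = 0.0195409.
Endpoint term: (f(5) + f(33))/2 = (0.00800000 + 2.78265e-05)/2 = 0.00401391.
Running total after boundary: 0.0235548.
Order-1 term: 1/12 · (-2.52968e-06 − (-0.00480000)) = 0.000399789.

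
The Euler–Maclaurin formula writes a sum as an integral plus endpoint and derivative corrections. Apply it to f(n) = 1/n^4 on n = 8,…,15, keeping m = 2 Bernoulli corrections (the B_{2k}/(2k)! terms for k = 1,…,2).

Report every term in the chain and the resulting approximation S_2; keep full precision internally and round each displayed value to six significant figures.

The integral term ∫_8^15 1/x^4 dx = 0.000552276.
Boundary: ½(f(8) + f(15)) = ½(0.000244141 + 1.97531e-05) = 0.000131947.
Running total after boundary: 0.000684223.
Order-1 term: 1/12 · (-5.26749e-06 − (-0.000122070)) = 9.73357e-06.
After k=1: 0.000693957.
Order-2 term: −1/720 · (-7.02332e-07 − (-5.72205e-05)) = -7.84974e-08.

S_2 ≈ 0.000693878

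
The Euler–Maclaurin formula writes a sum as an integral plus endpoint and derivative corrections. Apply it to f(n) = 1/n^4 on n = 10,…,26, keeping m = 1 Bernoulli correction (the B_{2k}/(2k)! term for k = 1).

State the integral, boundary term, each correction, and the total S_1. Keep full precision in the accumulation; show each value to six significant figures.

Integral: ∫_10^26 1/x^4 dx = 0.000314368.
½[f(10) + f(26)] = ½[0.000100000 + 2.18830e-06] = 5.10941e-05.
Integral + boundary = 0.000365462.
Correction k=1: B_{2}/2! · (f^{(1)}(26) − f^{(1)}(10)) = 1/12 · (-3.36661e-07 − (-4.00000e-05)) = 3.30528e-06.

S_1 ≈ 0.000368768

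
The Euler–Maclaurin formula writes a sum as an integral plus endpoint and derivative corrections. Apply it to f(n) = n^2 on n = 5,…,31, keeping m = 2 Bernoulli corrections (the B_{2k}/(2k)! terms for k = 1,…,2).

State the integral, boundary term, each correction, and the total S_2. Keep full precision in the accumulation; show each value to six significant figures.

∫_5^31 x^2 dx evaluates to 9888.67.
Boundary: ½(f(5) + f(31)) = ½(25.0000 + 961.000) = 493.000.
So far: 10381.7.
Order-1 term: 1/12 · (62.0000 − 10.0000) = 4.33333.
Running total after k=1: 10386.0.
Order-2 term: −1/720 · (0.00000 − 0.00000) = 0.00000.

S_2 ≈ 10386.0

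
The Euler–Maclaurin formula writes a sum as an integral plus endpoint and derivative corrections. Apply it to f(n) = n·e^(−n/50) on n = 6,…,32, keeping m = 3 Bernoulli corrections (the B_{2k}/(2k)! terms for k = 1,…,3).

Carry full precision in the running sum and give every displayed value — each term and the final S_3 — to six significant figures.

The integral term ∫_6^32 x·e^(−x/50) dx = 321.478.
Boundary: ½(f(6) + f(32)) = ½(5.32152 + 16.8734) = 11.0974.
So far: 332.576.
Order-1 term: 1/12 · (0.189825 − 0.780490) = -0.0492221.
Running total after k=1: 332.527.
Order-2 term: −1/720 · (0.000497764 − 0.00102173) = 7.27734e-07.
Running total after k=2: 332.527.
Order-3 term: 1/30240 · (3.67839e-07 − 6.92507e-07) = -1.07364e-11.

S_3 ≈ 332.527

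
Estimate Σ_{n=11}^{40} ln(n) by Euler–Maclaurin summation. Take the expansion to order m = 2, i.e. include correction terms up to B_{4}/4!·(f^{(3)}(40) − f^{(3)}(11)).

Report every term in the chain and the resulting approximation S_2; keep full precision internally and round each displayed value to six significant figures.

∫_11^40 ln(x) dx evaluates to 92.1783.
Endpoint term: (f(11) + f(40))/2 = (2.39790 + 3.68888)/2 = 3.04339.
So far: 95.2217.
Correction k=1: B_{2}/2! · (f^{(1)}(40) − f^{(1)}(11)) = 1/12 · (0.0250000 − 0.0909091) = -0.00549242.
After k=1: 95.2162.
Correction k=2: B_{4}/4! · (f^{(3)}(40) − f^{(3)}(11)) = −1/720 · (3.12500e-05 − 0.00150263) = 2.04358e-06.

S_2 ≈ 95.2162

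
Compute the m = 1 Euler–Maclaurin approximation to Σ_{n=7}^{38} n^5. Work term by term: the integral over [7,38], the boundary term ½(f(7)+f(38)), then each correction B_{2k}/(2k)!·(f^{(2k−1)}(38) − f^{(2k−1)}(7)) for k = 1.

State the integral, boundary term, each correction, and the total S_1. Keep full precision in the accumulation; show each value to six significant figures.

S_1 ≈ 5.42297e+08

∫_7^38 x^5 dx evaluates to 5.01803e+08.
½[f(7) + f(38)] = ½[16807.0 + 7.92352e+07] = 3.96260e+07.
Integral + boundary = 5.41429e+08.
Order-1 term: 1/12 · (1.04257e+07 − 12005.0) = 867806.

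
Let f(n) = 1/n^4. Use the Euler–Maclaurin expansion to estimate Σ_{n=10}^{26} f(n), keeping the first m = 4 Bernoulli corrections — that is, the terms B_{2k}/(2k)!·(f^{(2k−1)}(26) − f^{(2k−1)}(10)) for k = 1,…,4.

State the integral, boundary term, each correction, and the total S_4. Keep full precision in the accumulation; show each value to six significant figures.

S_4 ≈ 0.000368751

∫_10^26 1/x^4 dx evaluates to 0.000314368.
Endpoint term: (f(10) + f(26))/2 = (0.000100000 + 2.18830e-06)/2 = 5.10941e-05.
So far: 0.000365462.
Order-1 term: 1/12 · (-3.36661e-07 − (-4.00000e-05)) = 3.30528e-06.
Partial sum through k=1: 0.000368768.
Order-2 term: −1/720 · (-1.49406e-08 − (-1.20000e-05)) = -1.66459e-08.
Partial sum through k=2: 0.000368751.
Order-3 term: 1/30240 · (-1.23768e-09 − (-6.72000e-06)) = 2.22181e-10.
Partial sum through k=3: 0.000368751.
Order-4 term: −1/1209600 · (-1.64780e-10 − (-6.04800e-06)) = -4.99986e-12.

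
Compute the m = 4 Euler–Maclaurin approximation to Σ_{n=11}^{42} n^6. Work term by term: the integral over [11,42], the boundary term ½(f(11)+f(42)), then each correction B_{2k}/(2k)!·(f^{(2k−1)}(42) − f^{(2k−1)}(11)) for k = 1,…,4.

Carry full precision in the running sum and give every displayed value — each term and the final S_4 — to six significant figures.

S_4 ≈ 3.57421e+10

Integral: ∫_11^42 x^6 dx = 3.29314e+10.
½[f(11) + f(42)] = ½[1.77156e+06 + 5.48903e+09] = 2.74540e+09.
Running total after boundary: 3.56768e+10.
k=1: B_{2}/(2)! × [f^{(1)}(42) − f^{(1)}(11)] = 1/12 × (7.84147e+08 − 966306) = 6.52651e+07.
Running total after k=1: 3.57421e+10.
k=2: B_{4}/(4)! × [f^{(3)}(42) − f^{(3)}(11)] = −1/720 × (8.89056e+06 − 159720) = -12126.2.
Running total after k=2: 3.57421e+10.
k=3: B_{6}/(6)! × [f^{(5)}(42) − f^{(5)}(11)] = 1/30240 × (30240.0 − 7920.00) = 0.738095.
Running total after k=3: 3.57421e+10.
k=4: B_{8}/(8)! × [f^{(7)}(42) − f^{(7)}(11)] = −1/1209600 × (0.00000 − 0.00000) = 0.00000.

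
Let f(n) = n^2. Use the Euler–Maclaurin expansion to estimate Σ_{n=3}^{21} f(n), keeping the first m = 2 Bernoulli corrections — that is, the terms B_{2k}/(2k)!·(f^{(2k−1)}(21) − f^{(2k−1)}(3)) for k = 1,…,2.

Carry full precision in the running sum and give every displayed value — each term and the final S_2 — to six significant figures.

The integral term ∫_3^21 x^2 dx = 3078.00.
Boundary: ½(f(3) + f(21)) = ½(9.00000 + 441.000) = 225.000.
So far: 3303.00.
Order-1 term: 1/12 · (42.0000 − 6.00000) = 3.00000.
Running total after k=1: 3306.00.
Order-2 term: −1/720 · (0.00000 − 0.00000) = 0.00000.

S_2 ≈ 3306.00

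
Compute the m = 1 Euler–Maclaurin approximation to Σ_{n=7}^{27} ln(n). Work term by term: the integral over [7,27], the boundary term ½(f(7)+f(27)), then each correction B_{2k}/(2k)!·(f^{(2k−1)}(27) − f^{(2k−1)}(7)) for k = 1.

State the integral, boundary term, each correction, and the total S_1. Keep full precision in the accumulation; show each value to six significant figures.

S_1 ≈ 57.9783

Integral: ∫_7^27 ln(x) dx = 55.3662.
Boundary: ½(f(7) + f(27)) = ½(1.94591 + 3.29584) = 2.62087.
Running total after boundary: 57.9871.
Correction k=1: B_{2}/2! · (f^{(1)}(27) − f^{(1)}(7)) = 1/12 · (0.0370370 − 0.142857) = -0.00881834.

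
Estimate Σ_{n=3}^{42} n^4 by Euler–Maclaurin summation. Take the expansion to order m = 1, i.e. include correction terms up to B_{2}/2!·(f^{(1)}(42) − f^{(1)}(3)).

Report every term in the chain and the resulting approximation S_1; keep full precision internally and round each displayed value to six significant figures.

Integral: ∫_3^42 x^4 dx = 2.61382e+07.
Boundary: ½(f(3) + f(42)) = ½(81.0000 + 3.11170e+06) = 1.55589e+06.
So far: 2.76941e+07.
Correction k=1: B_{2}/2! · (f^{(1)}(42) − f^{(1)}(3)) = 1/12 · (296352 − 108.000) = 24687.0.

S_1 ≈ 2.77188e+07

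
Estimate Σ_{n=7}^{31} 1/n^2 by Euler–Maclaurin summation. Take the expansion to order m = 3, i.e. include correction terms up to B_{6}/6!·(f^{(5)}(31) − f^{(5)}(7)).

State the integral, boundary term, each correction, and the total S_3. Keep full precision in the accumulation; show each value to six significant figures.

∫_7^31 1/x^2 dx evaluates to 0.110599.
Endpoint term: (f(7) + f(31))/2 = (0.0204082 + 0.00104058)/2 = 0.0107244.
Integral + boundary = 0.121323.
Order-1 term: 1/12 · (-6.71344e-05 − (-0.00583090)) = 0.000480314.
Running total after k=1: 0.121804.
Order-2 term: −1/720 · (-8.38306e-07 − (-0.00142798)) = -1.98214e-06.
Running total after k=2: 0.121802.
Order-3 term: 1/30240 · (-2.61698e-08 − (-0.000874271)) = 2.89102e-08.

S_3 ≈ 0.121802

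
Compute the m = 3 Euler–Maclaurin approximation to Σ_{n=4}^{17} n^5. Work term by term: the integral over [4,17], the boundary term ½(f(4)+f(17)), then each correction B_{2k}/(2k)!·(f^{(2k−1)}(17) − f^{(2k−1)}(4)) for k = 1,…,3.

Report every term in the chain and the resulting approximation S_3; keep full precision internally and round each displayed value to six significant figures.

The integral term ∫_4^17 x^5 dx = 4.02225e+06.
Endpoint term: (f(4) + f(17))/2 = (1024.00 + 1.41986e+06)/2 = 710440.
Running total after boundary: 4.73269e+06.
Order-1 term: 1/12 · (417605 − 1280.00) = 34693.8.
Partial sum through k=1: 4.76738e+06.
Order-2 term: −1/720 · (17340.0 − 960.000) = -22.7500.
Partial sum through k=2: 4.76736e+06.
Order-3 term: 1/30240 · (120.000 − 120.000) = 0.00000.

S_3 ≈ 4.76736e+06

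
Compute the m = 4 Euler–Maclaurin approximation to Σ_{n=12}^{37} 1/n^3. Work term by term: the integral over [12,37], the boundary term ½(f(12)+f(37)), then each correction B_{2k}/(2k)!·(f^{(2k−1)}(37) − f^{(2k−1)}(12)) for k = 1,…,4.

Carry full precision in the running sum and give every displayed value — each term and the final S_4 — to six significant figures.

S_4 ≈ 0.00341811

The integral term ∫_12^37 1/x^3 dx = 0.00310699.
Endpoint term: (f(12) + f(37))/2 = (0.000578704 + 1.97422e-05)/2 = 0.000299223.
Integral + boundary = 0.00340622.
k=1: B_{2}/(2)! × [f^{(1)}(37) − f^{(1)}(12)] = 1/12 × (-1.60072e-06 − (-0.000144676)) = 1.19229e-05.
After k=1: 0.00341814.
k=2: B_{4}/(4)! × [f^{(3)}(37) − f^{(3)}(12)] = −1/720 × (-2.33852e-08 − (-2.00939e-05)) = -2.78757e-08.
After k=2: 0.00341811.
k=3: B_{6}/(6)! × [f^{(5)}(37) − f^{(5)}(12)] = 1/30240 × (-7.17442e-10 − (-5.86071e-06)) = 1.93783e-10.
After k=3: 0.00341811.
k=4: B_{8}/(8)! × [f^{(7)}(37) − f^{(7)}(12)] = −1/1209600 × (-3.77325e-11 − (-2.93036e-06)) = -2.42255e-12.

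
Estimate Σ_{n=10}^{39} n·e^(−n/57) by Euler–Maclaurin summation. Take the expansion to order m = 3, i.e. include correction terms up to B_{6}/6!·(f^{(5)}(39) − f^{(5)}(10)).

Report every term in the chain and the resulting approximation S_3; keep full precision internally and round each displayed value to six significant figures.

S_3 ≈ 457.909

Integral: ∫_10^39 x·e^(−x/57) dx = 443.920.
Boundary: ½(f(10) + f(39)) = ½(8.39089 + 19.6750) = 14.0330.
Integral + boundary = 457.953.
Order-1 term: 1/12 · (0.159312 − 0.691880) = -0.0443807.
Running total after k=1: 457.909.
Order-2 term: −1/720 · (0.000359584 − 0.000729473) = 5.13735e-07.
Running total after k=2: 457.909.
Order-3 term: 1/30240 · (2.06259e-07 − 3.83501e-07) = -5.86119e-12.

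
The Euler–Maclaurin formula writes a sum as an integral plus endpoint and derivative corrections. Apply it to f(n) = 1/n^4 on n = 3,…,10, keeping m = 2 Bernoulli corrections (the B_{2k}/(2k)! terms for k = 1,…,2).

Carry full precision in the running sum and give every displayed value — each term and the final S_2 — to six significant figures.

Integral: ∫_3^10 1/x^4 dx = 0.0120123.
½[f(3) + f(10)] = ½[0.0123457 + 0.000100000] = 0.00622284.
Integral + boundary = 0.0182352.
Correction k=1: B_{2}/2! · (f^{(1)}(10) − f^{(1)}(3)) = 1/12 · (-4.00000e-05 − (-0.0164609)) = 0.00136841.
Partial sum through k=1: 0.0196036.
Correction k=2: B_{4}/4! · (f^{(3)}(10) − f^{(3)}(3)) = −1/720 · (-1.20000e-05 − (-0.0548697)) = -7.61912e-05.

S_2 ≈ 0.0195274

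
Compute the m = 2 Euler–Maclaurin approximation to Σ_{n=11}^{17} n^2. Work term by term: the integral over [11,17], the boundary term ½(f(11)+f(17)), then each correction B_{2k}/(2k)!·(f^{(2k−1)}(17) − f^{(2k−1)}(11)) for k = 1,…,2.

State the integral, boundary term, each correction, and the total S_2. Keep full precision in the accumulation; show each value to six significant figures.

∫_11^17 x^2 dx evaluates to 1194.00.
½[f(11) + f(17)] = ½[121.000 + 289.000] = 205.000.
Integral + boundary = 1399.00.
Correction k=1: B_{2}/2! · (f^{(1)}(17) − f^{(1)}(11)) = 1/12 · (34.0000 − 22.0000) = 1.00000.
Partial sum through k=1: 1400.00.
Correction k=2: B_{4}/4! · (f^{(3)}(17) − f^{(3)}(11)) = −1/720 · (0.00000 − 0.00000) = 0.00000.

S_2 ≈ 1400.00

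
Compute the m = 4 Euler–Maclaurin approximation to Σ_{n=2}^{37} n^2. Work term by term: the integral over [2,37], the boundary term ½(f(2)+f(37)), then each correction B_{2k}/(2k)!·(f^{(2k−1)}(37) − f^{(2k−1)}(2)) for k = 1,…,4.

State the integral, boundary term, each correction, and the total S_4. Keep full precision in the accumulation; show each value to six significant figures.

S_4 ≈ 17574.0

Integral: ∫_2^37 x^2 dx = 16881.7.
½[f(2) + f(37)] = ½[4.00000 + 1369.00] = 686.500.
Integral + boundary = 17568.2.
Correction k=1: B_{2}/2! · (f^{(1)}(37) − f^{(1)}(2)) = 1/12 · (74.0000 − 4.00000) = 5.83333.
Partial sum through k=1: 17574.0.
Correction k=2: B_{4}/4! · (f^{(3)}(37) − f^{(3)}(2)) = −1/720 · (0.00000 − 0.00000) = 0.00000.
Partial sum through k=2: 17574.0.
Correction k=3: B_{6}/6! · (f^{(5)}(37) − f^{(5)}(2)) = 1/30240 · (0.00000 − 0.00000) = 0.00000.
Partial sum through k=3: 17574.0.
Correction k=4: B_{8}/8! · (f^{(7)}(37) − f^{(7)}(2)) = −1/1209600 · (0.00000 − 0.00000) = 0.00000.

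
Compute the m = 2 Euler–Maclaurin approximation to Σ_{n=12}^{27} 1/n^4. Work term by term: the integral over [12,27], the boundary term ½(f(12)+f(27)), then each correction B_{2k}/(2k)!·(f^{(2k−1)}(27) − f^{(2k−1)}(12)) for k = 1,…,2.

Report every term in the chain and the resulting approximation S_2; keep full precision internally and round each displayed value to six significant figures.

S_2 ≈ 0.000202331

The integral term ∫_12^27 1/x^4 dx = 0.000175966.
Endpoint term: (f(12) + f(27))/2 = (4.82253e-05 + 1.88168e-06)/2 = 2.50535e-05.
Running total after boundary: 0.000201020.
Correction k=1: B_{2}/2! · (f^{(1)}(27) − f^{(1)}(12)) = 1/12 · (-2.78767e-07 − (-1.60751e-05)) = 1.31636e-06.
Running total after k=1: 0.000202336.
Correction k=2: B_{4}/4! · (f^{(3)}(27) − f^{(3)}(12)) = −1/720 · (-1.14719e-08 − (-3.34898e-06)) = -4.63543e-09.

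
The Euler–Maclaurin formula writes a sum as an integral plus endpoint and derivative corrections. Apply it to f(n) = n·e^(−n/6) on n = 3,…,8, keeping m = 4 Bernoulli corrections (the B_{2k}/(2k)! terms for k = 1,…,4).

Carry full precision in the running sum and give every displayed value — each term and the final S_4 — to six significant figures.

Integral: ∫_3^8 x·e^(−x/6) dx = 10.6105.
Endpoint term: (f(3) + f(8))/2 = (1.81959 + 2.10878)/2 = 1.96418.
Integral + boundary = 12.5747.
Correction k=1: B_{2}/2! · (f^{(1)}(8) − f^{(1)}(3)) = 1/12 · (-0.0878657 − 0.303265) = -0.0325943.
After k=1: 12.5421.
Correction k=2: B_{4}/4! · (f^{(3)}(8) − f^{(3)}(3)) = −1/720 · (0.0122036 − 0.0421202) = 4.15509e-05.
After k=2: 12.5421.
Correction k=3: B_{6}/6! · (f^{(5)}(8) − f^{(5)}(3)) = 1/30240 · (0.000745774 − 0.00210601) = -4.49813e-08.
After k=3: 12.5421.
Correction k=4: B_{8}/8! · (f^{(7)}(8) − f^{(7)}(3)) = −1/1209600 · (3.20155e-05 − 8.45004e-05) = 4.33902e-11.

S_4 ≈ 12.5421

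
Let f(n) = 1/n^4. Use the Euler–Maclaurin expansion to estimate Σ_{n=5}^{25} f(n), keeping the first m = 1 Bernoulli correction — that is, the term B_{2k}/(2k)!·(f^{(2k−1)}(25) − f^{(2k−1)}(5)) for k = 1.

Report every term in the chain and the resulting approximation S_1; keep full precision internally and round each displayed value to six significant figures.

S_1 ≈ 0.00355325

The integral term ∫_5^25 1/x^4 dx = 0.00264533.
½[f(5) + f(25)] = ½[0.00160000 + 2.56000e-06] = 0.000801280.
So far: 0.00344661.
Order-1 term: 1/12 · (-4.09600e-07 − (-0.00128000)) = 0.000106633.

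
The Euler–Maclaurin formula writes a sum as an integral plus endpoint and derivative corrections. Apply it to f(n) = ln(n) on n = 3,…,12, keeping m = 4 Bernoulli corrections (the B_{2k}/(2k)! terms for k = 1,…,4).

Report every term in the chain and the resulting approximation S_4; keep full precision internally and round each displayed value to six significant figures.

S_4 ≈ 19.2941

Integral: ∫_3^12 ln(x) dx = 17.5230.
Boundary: ½(f(3) + f(12)) = ½(1.09861 + 2.48491) = 1.79176.
Integral + boundary = 19.3148.
Correction k=1: B_{2}/2! · (f^{(1)}(12) − f^{(1)}(3)) = 1/12 · (0.0833333 − 0.333333) = -0.0208333.
Partial sum through k=1: 19.2940.
Correction k=2: B_{4}/4! · (f^{(3)}(12) − f^{(3)}(3)) = −1/720 · (0.00115741 − 0.0740741) = 0.000101273.
Partial sum through k=2: 19.2941.
Correction k=3: B_{6}/6! · (f^{(5)}(12) − f^{(5)}(3)) = 1/30240 · (9.64506e-05 − 0.0987654) = -3.26286e-06.
Partial sum through k=3: 19.2941.
Correction k=4: B_{8}/8! · (f^{(7)}(12) − f^{(7)}(3)) = −1/1209600 · (2.00939e-05 − 0.329218) = 2.72154e-07.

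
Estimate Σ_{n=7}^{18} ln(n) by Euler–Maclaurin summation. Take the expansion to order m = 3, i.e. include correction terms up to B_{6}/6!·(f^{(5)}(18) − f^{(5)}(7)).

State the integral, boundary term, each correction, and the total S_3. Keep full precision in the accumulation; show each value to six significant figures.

S_3 ≈ 29.8162

Integral: ∫_7^18 ln(x) dx = 27.4053.
Boundary: ½(f(7) + f(18)) = ½(1.94591 + 2.89037) = 2.41814.
Running total after boundary: 29.8235.
k=1: B_{2}/(2)! × [f^{(1)}(18) − f^{(1)}(7)] = 1/12 × (0.0555556 − 0.142857) = -0.00727513.
Partial sum through k=1: 29.8162.
k=2: B_{4}/(4)! × [f^{(3)}(18) − f^{(3)}(7)] = −1/720 × (0.000342936 − 0.00583090) = 7.62218e-06.
Partial sum through k=2: 29.8162.
k=3: B_{6}/(6)! × [f^{(5)}(18) − f^{(5)}(7)] = 1/30240 × (1.27013e-05 − 0.00142798) = -4.68014e-08.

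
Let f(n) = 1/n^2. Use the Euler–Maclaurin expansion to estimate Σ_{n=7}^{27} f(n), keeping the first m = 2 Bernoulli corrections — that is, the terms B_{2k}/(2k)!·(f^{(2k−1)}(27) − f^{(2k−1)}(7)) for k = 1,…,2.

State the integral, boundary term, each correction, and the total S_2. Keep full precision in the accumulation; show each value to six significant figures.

S_2 ≈ 0.117186

The integral term ∫_7^27 1/x^2 dx = 0.105820.
Boundary: ½(f(7) + f(27)) = ½(0.0204082 + 0.00137174) = 0.0108900.
So far: 0.116710.
Correction k=1: B_{2}/2! · (f^{(1)}(27) − f^{(1)}(7)) = 1/12 · (-0.000101611 − (-0.00583090)) = 0.000477441.
Partial sum through k=1: 0.117187.
Correction k=2: B_{4}/4! · (f^{(3)}(27) − f^{(3)}(7)) = −1/720 · (-1.67260e-06 − (-0.00142798)) = -1.98098e-06.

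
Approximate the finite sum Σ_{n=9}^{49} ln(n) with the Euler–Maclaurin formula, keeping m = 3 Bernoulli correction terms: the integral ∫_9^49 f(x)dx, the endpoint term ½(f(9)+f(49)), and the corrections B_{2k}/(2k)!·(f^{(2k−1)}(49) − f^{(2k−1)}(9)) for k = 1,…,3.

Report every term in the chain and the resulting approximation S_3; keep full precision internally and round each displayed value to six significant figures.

S_3 ≈ 133.961

∫_9^49 ln(x) dx evaluates to 130.924.
Boundary: ½(f(9) + f(49)) = ½(2.19722 + 3.89182) = 3.04452.
Integral + boundary = 133.969.
k=1: B_{2}/(2)! × [f^{(1)}(49) − f^{(1)}(9)] = 1/12 × (0.0204082 − 0.111111) = -0.00755858.
Running total after k=1: 133.961.
k=2: B_{4}/(4)! × [f^{(3)}(49) − f^{(3)}(9)] = −1/720 × (1.69997e-05 − 0.00274348) = 3.78678e-06.
Running total after k=2: 133.961.
k=3: B_{6}/(6)! × [f^{(5)}(49) − f^{(5)}(9)] = 1/30240 × (8.49632e-08 − 0.000406442) = -1.34377e-08.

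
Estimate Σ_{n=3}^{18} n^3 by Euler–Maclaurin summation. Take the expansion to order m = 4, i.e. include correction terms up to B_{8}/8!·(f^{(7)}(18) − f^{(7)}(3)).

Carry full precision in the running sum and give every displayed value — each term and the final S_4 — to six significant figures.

S_4 ≈ 29232.0

∫_3^18 x^3 dx evaluates to 26223.8.
½[f(3) + f(18)] = ½[27.0000 + 5832.00] = 2929.50.
Running total after boundary: 29153.2.
k=1: B_{2}/(2)! × [f^{(1)}(18) − f^{(1)}(3)] = 1/12 × (972.000 − 27.0000) = 78.7500.
After k=1: 29232.0.
k=2: B_{4}/(4)! × [f^{(3)}(18) − f^{(3)}(3)] = −1/720 × (6.00000 − 6.00000) = 0.00000.
After k=2: 29232.0.
k=3: B_{6}/(6)! × [f^{(5)}(18) − f^{(5)}(3)] = 1/30240 × (0.00000 − 0.00000) = 0.00000.
After k=3: 29232.0.
k=4: B_{8}/(8)! × [f^{(7)}(18) − f^{(7)}(3)] = −1/1209600 × (0.00000 − 0.00000) = 0.00000.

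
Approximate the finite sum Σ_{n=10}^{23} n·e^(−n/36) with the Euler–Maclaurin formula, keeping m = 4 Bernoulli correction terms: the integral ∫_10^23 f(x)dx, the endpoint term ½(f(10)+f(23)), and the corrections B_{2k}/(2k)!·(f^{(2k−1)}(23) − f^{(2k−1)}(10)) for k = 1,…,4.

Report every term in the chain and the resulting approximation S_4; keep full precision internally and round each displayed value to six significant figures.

Integral: ∫_10^23 x·e^(−x/36) dx = 133.148.
Boundary: ½(f(10) + f(23)) = ½(7.57465 + 12.1412) = 9.85793.
Integral + boundary = 143.006.
Correction k=1: B_{2}/2! · (f^{(1)}(23) − f^{(1)}(10)) = 1/12 · (0.190623 − 0.547058) = -0.0297029.
After k=1: 142.976.
Correction k=2: B_{4}/4! · (f^{(3)}(23) − f^{(3)}(10)) = −1/720 · (0.000961713 − 0.00159104) = 8.74066e-07.
After k=2: 142.976.
Correction k=3: B_{6}/6! · (f^{(5)}(23) − f^{(5)}(10)) = 1/30240 · (1.37063e-06 − 2.12961e-06) = -2.50983e-11.
After k=3: 142.976.
Correction k=4: B_{8}/8! · (f^{(7)}(23) − f^{(7)}(10)) = −1/1209600 · (1.54260e-09 − 2.33916e-09) = 6.58538e-16.

S_4 ≈ 142.976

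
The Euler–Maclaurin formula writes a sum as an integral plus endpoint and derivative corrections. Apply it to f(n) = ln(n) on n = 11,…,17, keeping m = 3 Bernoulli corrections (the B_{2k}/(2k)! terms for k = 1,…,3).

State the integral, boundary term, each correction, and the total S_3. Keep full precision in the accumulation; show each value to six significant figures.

S_3 ≈ 18.4007

The integral term ∫_11^17 ln(x) dx = 15.7878.
Endpoint term: (f(11) + f(17))/2 = (2.39790 + 2.83321)/2 = 2.61555.
So far: 18.4033.
Order-1 term: 1/12 · (0.0588235 − 0.0909091) = -0.00267380.
After k=1: 18.4007.
Order-2 term: −1/720 · (0.000407083 − 0.00150263) = 1.52159e-06.
After k=2: 18.4007.
Order-3 term: 1/30240 · (1.69031e-05 − 0.000149021) = -4.36898e-09.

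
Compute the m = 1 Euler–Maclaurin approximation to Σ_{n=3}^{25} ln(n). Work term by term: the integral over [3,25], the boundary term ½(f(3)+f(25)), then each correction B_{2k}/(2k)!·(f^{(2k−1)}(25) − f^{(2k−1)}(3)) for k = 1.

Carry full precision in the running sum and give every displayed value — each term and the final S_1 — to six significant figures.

Integral: ∫_3^25 ln(x) dx = 55.1761.
Boundary: ½(f(3) + f(25)) = ½(1.09861 + 3.21888) = 2.15874.
So far: 57.3348.
Correction k=1: B_{2}/2! · (f^{(1)}(25) − f^{(1)}(3)) = 1/12 · (0.0400000 − 0.333333) = -0.0244444.

S_1 ≈ 57.3104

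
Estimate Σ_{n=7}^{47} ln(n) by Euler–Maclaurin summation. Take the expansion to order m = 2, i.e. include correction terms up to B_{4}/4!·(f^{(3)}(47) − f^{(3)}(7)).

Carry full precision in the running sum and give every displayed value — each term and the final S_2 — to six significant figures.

∫_7^47 ln(x) dx evaluates to 127.336.
½[f(7) + f(47)] = ½[1.94591 + 3.85015] = 2.89803.
Integral + boundary = 130.234.
Correction k=1: B_{2}/2! · (f^{(1)}(47) − f^{(1)}(7)) = 1/12 · (0.0212766 − 0.142857) = -0.0101317.
Running total after k=1: 130.223.
Correction k=2: B_{4}/4! · (f^{(3)}(47) − f^{(3)}(7)) = −1/720 · (1.92636e-05 − 0.00583090) = 8.07172e-06.

S_2 ≈ 130.223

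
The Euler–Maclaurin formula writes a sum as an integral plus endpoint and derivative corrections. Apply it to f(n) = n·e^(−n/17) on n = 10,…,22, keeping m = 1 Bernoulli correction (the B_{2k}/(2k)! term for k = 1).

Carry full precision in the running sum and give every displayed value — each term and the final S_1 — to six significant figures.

Integral: ∫_10^22 x·e^(−x/17) dx = 73.1310.
Endpoint term: (f(10) + f(22))/2 = (5.55306 + 6.03107)/2 = 5.79207.
So far: 78.9231.
Order-1 term: 1/12 · (-0.0806293 − 0.228656) = -0.0257737.

S_1 ≈ 78.8973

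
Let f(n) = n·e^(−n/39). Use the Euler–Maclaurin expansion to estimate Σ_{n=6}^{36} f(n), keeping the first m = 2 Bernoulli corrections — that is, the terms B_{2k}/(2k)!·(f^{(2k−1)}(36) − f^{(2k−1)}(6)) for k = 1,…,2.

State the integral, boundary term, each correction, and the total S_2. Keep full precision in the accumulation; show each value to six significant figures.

The integral term ∫_6^36 x·e^(−x/39) dx = 342.657.
Endpoint term: (f(6) + f(36))/2 = (5.14442 + 14.3026)/2 = 9.72352.
Running total after boundary: 352.380.
k=1: B_{2}/(2)! × [f^{(1)}(36) − f^{(1)}(6)] = 1/12 × (0.0305611 − 0.725496) = -0.0579112.
After k=1: 352.322.
k=2: B_{4}/(4)! × [f^{(3)}(36) − f^{(3)}(6)] = −1/720 × (0.000542505 − 0.00160441) = 1.47486e-06.

S_2 ≈ 352.322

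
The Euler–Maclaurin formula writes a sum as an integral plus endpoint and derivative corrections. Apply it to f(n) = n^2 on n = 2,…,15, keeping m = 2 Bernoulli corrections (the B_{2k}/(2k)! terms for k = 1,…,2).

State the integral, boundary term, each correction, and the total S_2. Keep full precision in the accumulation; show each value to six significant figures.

S_2 ≈ 1239.00

Integral: ∫_2^15 x^2 dx = 1122.33.
Endpoint term: (f(2) + f(15))/2 = (4.00000 + 225.000)/2 = 114.500.
Integral + boundary = 1236.83.
Order-1 term: 1/12 · (30.0000 − 4.00000) = 2.16667.
Partial sum through k=1: 1239.00.
Order-2 term: −1/720 · (0.00000 − 0.00000) = 0.00000.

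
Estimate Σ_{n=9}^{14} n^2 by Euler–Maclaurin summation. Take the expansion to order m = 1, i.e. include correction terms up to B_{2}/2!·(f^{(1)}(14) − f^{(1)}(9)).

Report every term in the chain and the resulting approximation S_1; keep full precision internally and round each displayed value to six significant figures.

S_1 ≈ 811.000

The integral term ∫_9^14 x^2 dx = 671.667.
Endpoint term: (f(9) + f(14))/2 = (81.0000 + 196.000)/2 = 138.500.
Running total after boundary: 810.167.
Order-1 term: 1/12 · (28.0000 − 18.0000) = 0.833333.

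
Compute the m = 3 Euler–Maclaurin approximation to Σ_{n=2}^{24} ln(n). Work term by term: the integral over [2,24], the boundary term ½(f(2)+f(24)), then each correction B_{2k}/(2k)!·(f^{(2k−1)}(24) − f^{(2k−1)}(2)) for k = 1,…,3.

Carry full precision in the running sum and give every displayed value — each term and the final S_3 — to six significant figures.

Integral: ∫_2^24 ln(x) dx = 52.8870.
Boundary: ½(f(2) + f(24)) = ½(0.693147 + 3.17805) = 1.93560.
Running total after boundary: 54.8226.
k=1: B_{2}/(2)! × [f^{(1)}(24) − f^{(1)}(2)] = 1/12 × (0.0416667 − 0.500000) = -0.0381944.
Partial sum through k=1: 54.7844.
k=2: B_{4}/(4)! × [f^{(3)}(24) − f^{(3)}(2)] = −1/720 × (0.000144676 − 0.250000) = 0.000347021.
Partial sum through k=2: 54.7848.
k=3: B_{6}/(6)! × [f^{(5)}(24) − f^{(5)}(2)] = 1/30240 × (3.01408e-06 − 0.750000) = -2.48015e-05.

S_3 ≈ 54.7847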